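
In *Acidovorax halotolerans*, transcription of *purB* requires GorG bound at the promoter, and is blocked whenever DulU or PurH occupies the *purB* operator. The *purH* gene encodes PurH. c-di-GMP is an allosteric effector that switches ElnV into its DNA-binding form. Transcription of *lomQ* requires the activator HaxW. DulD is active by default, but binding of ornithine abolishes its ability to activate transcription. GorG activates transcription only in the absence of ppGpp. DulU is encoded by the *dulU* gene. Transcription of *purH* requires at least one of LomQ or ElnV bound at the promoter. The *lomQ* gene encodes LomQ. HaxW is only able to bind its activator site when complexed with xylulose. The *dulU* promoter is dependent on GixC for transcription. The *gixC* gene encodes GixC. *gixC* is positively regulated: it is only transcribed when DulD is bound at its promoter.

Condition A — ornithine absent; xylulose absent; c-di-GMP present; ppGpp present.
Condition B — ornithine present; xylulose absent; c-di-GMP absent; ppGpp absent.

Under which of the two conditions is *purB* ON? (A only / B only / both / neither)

B only

Condition A:
Ornithine is absent, so DulD is active.
No repressor is bound and DulD is active, so *gixC* is transcribed.
So GixC is produced and active.
No repressor is bound and GixC is active, so *dulU* is transcribed.
So DulU is produced and active.
Xylulose is absent, so HaxW is inactive.
Required activator HaxW is absent, so *lomQ* is not transcribed.
So LomQ is not produced.
c-di-GMP is present, so ElnV is active.
Activator ElnV is present, so *purH* is transcribed.
So PurH is produced and active.
ppGpp is present, so GorG is inactive.
With repressor DulU bound, *purB* is not transcribed.
→ *purB* is OFF in A.
Condition B:
Ornithine is present, so DulD is inactive.
Required activator DulD is absent, so *gixC* is not transcribed.
So GixC is not produced.
Required activator GixC is absent, so *dulU* is not transcribed.
So DulU is not produced.
Xylulose is absent, so HaxW is inactive.
Required activator HaxW is absent, so *lomQ* is not transcribed.
So LomQ is not produced.
c-di-GMP is absent, so ElnV is inactive.
No activator is available at the *purH* promoter, so *purH* is not transcribed.
So PurH is not produced.
ppGpp is absent, so GorG is active.
No repressor is bound and GorG is active, so *purB* is transcribed.
→ *purB* is ON in B.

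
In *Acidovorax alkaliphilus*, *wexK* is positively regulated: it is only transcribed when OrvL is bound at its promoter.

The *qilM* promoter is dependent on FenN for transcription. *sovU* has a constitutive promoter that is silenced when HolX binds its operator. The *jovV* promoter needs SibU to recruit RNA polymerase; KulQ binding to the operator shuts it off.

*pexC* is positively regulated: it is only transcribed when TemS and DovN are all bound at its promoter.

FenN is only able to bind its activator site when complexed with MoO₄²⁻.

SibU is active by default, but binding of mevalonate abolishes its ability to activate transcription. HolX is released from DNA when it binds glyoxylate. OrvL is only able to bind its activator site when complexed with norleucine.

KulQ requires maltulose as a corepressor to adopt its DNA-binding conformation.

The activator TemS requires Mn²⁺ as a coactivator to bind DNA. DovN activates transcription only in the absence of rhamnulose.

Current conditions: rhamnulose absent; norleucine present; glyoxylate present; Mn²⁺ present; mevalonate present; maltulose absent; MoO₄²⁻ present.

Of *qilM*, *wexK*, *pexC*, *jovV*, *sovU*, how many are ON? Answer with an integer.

4

MoO₄²⁻ is present, so FenN is active.
No repressor is bound and FenN is active, so *qilM* is transcribed.
→ *qilM* is ON.
Norleucine is present, so OrvL is active.
No repressor is bound and OrvL is active, so *wexK* is transcribed.
→ *wexK* is ON.
Mn²⁺ is present, so TemS is active.
Rhamnulose is absent, so DovN is active.
No repressor is bound and TemS and DovN are active, so *pexC* is transcribed.
→ *pexC* is ON.
Mevalonate is present, so SibU is inactive.
Maltulose is absent, so KulQ is inactive.
Required activator SibU is absent, so *jovV* is not transcribed.
→ *jovV* is OFF.
Glyoxylate is present, so HolX is inactive.
With no repressor bound, *sovU* is transcribed.
→ *sovU* is ON.
4 of the 5 genes are transcribed.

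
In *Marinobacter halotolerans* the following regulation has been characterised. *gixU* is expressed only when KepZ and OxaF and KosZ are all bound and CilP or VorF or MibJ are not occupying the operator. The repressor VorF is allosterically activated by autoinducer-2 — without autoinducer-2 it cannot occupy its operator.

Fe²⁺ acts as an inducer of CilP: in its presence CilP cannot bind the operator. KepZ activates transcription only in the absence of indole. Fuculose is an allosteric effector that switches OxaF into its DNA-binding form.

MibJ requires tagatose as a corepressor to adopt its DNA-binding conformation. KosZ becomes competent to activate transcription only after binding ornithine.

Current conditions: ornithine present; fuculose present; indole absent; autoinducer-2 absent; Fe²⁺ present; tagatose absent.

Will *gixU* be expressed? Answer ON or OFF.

Fe²⁺ is present, so CilP is inactive.
Autoinducer-2 is absent, so VorF is inactive.
Indole is absent, so KepZ is active.
Fuculose is present, so OxaF is active.
Tagatose is absent, so MibJ is inactive.
Ornithine is present, so KosZ is active.
No repressor is bound and KepZ and OxaF and KosZ are active, so *gixU* is transcribed.

ON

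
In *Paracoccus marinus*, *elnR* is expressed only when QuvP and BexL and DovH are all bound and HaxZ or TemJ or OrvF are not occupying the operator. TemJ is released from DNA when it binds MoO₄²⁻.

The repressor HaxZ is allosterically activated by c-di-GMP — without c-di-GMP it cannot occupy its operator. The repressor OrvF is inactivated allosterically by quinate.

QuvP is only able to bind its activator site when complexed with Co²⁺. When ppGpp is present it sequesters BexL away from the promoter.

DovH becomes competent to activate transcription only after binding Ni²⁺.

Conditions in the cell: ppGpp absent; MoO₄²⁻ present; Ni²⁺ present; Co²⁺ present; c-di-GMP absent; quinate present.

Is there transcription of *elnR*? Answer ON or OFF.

Co²⁺ is present, so QuvP is active.
c-di-GMP is absent, so HaxZ is inactive.
ppGpp is absent, so BexL is active.
MoO₄²⁻ is present, so TemJ is inactive.
Ni²⁺ is present, so DovH is active.
Quinate is present, so OrvF is inactive.
No repressor is bound and QuvP and BexL and DovH are active, so *elnR* is transcribed.

ON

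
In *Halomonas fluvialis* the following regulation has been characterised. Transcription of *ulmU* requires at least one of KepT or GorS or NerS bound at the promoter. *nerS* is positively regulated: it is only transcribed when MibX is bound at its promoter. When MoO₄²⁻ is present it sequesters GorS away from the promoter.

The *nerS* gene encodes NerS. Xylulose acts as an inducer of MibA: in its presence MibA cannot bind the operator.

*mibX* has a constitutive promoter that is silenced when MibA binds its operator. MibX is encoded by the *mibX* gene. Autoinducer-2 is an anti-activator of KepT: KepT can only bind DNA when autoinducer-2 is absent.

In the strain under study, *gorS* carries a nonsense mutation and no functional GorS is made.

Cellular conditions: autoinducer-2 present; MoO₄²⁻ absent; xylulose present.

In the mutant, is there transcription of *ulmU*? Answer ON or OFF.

ON

Autoinducer-2 is present, so KepT is inactive.
GorS is non-functional in this strain, so it has no effect.
Xylulose is present, so MibA is inactive.
With no repressor bound, *mibX* is transcribed.
So MibX is produced and active.
No repressor is bound and MibX is active, so *nerS* is transcribed.
So NerS is produced and active.
Activator NerS is present, so *ulmU* is transcribed.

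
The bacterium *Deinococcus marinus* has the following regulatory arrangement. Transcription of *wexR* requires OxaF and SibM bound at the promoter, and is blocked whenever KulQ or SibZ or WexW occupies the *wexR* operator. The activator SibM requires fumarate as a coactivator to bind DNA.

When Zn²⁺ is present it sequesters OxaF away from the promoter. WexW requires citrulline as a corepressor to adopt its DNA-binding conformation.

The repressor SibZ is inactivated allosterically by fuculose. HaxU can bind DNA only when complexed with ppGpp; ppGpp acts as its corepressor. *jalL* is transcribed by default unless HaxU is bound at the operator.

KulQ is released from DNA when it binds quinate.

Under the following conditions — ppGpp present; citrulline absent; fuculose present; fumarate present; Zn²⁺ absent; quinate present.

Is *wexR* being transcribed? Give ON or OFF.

Zn²⁺ is absent, so OxaF is active.
Quinate is present, so KulQ is inactive.
Fumarate is present, so SibM is active.
Fuculose is present, so SibZ is inactive.
Citrulline is absent, so WexW is inactive.
No repressor is bound and OxaF and SibM are active, so *wexR* is transcribed.

ON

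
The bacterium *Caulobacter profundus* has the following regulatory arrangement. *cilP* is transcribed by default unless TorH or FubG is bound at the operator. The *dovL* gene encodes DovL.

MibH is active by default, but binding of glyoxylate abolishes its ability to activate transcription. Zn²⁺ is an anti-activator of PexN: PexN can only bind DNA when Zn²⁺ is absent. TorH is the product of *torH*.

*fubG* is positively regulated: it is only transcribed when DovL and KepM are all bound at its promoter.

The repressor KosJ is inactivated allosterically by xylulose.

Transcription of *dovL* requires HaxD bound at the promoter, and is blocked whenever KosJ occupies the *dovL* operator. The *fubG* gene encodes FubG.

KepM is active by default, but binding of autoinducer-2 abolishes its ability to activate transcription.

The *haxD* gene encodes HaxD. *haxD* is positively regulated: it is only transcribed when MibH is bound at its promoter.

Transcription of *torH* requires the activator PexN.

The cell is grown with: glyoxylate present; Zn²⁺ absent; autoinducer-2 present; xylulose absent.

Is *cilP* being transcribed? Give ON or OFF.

OFF

Zn²⁺ is absent, so PexN is active.
No repressor is bound and PexN is active, so *torH* is transcribed.
So TorH is produced and active.
Xylulose is absent, so KosJ is active.
Glyoxylate is present, so MibH is inactive.
Required activator MibH is absent, so *haxD* is not transcribed.
So HaxD is not produced.
With repressor KosJ bound, *dovL* is not transcribed.
So DovL is not produced.
Autoinducer-2 is present, so KepM is inactive.
Required activator DovL is absent, so *fubG* is not transcribed.
So FubG is not produced.
With repressor TorH bound, *cilP* is not transcribed.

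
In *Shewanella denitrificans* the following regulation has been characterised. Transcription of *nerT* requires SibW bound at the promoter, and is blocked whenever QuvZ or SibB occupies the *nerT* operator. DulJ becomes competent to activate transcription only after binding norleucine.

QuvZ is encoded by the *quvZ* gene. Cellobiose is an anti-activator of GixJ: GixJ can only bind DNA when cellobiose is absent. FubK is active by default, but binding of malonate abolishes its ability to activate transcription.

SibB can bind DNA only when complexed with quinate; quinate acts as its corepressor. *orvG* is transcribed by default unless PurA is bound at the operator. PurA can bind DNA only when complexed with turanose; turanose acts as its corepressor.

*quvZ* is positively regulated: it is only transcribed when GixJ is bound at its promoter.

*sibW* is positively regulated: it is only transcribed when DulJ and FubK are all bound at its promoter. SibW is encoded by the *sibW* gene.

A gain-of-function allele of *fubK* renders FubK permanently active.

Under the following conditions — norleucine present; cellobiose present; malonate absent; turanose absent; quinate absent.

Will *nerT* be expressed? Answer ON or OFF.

ON

Norleucine is present, so DulJ is active.
FubK is constitutively active in this strain.
No repressor is bound and DulJ and FubK are active, so *sibW* is transcribed.
So SibW is produced and active.
Cellobiose is present, so GixJ is inactive.
Required activator GixJ is absent, so *quvZ* is not transcribed.
So QuvZ is not produced.
Quinate is absent, so SibB is inactive.
No repressor is bound and SibW is active, so *nerT* is transcribed.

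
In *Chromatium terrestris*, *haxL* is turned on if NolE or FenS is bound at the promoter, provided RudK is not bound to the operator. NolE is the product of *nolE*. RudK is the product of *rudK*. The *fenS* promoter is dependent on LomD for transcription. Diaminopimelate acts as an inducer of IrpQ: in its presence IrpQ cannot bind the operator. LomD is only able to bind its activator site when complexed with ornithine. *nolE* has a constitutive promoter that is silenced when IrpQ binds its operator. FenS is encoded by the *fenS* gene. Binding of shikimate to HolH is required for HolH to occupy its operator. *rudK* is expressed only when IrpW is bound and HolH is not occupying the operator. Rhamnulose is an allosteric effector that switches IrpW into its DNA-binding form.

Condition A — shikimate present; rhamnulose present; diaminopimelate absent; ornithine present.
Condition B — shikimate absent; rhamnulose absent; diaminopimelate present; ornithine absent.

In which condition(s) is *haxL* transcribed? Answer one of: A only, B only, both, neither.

both

Condition A:
Shikimate is present, so HolH is active.
Rhamnulose is present, so IrpW is active.
With repressor HolH bound, *rudK* is not transcribed.
So RudK is not produced.
Diaminopimelate is absent, so IrpQ is active.
With repressor IrpQ bound, *nolE* is not transcribed.
So NolE is not produced.
Ornithine is present, so LomD is active.
No repressor is bound and LomD is active, so *fenS* is transcribed.
So FenS is produced and active.
Activator FenS is present, so *haxL* is transcribed.
→ *haxL* is ON in A.
Condition B:
Shikimate is absent, so HolH is inactive.
Rhamnulose is absent, so IrpW is inactive.
Required activator IrpW is absent, so *rudK* is not transcribed.
So RudK is not produced.
Diaminopimelate is present, so IrpQ is inactive.
With no repressor bound, *nolE* is transcribed.
So NolE is produced and active.
Ornithine is absent, so LomD is inactive.
Required activator LomD is absent, so *fenS* is not transcribed.
So FenS is not produced.
Activator NolE is present, so *haxL* is transcribed.
→ *haxL* is ON in B.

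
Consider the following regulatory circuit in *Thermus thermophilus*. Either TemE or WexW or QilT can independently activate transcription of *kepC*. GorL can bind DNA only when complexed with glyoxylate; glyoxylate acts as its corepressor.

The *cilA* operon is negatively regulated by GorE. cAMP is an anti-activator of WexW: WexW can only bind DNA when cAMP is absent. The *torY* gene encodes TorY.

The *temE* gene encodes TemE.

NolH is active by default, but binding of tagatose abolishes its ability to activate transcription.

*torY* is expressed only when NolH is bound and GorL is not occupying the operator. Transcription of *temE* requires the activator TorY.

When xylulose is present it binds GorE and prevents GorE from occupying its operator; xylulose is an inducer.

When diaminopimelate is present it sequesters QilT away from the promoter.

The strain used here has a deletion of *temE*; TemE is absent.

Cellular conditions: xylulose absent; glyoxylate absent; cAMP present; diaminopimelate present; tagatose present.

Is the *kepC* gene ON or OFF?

OFF

TemE is non-functional in this strain, so it has no effect.
cAMP is present, so WexW is inactive.
Diaminopimelate is present, so QilT is inactive.
No activator is available at the *kepC* promoter, so *kepC* is not transcribed.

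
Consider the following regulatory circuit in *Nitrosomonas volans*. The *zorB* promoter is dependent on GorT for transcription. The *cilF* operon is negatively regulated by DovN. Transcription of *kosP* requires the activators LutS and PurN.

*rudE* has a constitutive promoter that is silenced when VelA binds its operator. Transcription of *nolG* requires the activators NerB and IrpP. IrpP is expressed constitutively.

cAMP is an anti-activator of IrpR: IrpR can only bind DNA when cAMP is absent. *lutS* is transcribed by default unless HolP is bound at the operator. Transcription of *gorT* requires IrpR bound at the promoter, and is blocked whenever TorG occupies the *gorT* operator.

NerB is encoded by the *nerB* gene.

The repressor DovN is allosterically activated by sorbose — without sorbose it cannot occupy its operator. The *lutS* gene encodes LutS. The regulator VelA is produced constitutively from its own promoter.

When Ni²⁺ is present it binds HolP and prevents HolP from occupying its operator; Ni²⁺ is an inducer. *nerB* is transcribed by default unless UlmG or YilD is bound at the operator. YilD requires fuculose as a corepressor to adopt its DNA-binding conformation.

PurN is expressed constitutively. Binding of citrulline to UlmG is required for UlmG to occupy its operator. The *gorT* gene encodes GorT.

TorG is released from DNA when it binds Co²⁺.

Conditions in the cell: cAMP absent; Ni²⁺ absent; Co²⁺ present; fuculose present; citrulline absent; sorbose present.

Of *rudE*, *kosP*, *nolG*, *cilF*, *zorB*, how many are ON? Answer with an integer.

1

VelA is produced constitutively and is active.
With repressor VelA bound, *rudE* is not transcribed.
→ *rudE* is OFF.
Ni²⁺ is absent, so HolP is active.
With repressor HolP bound, *lutS* is not transcribed.
So LutS is not produced.
PurN is produced constitutively and is active.
Required activator LutS is absent, so *kosP* is not transcribed.
→ *kosP* is OFF.
Citrulline is absent, so UlmG is inactive.
Fuculose is present, so YilD is active.
With repressor YilD bound, *nerB* is not transcribed.
So NerB is not produced.
IrpP is produced constitutively and is active.
Required activator NerB is absent, so *nolG* is not transcribed.
→ *nolG* is OFF.
Sorbose is present, so DovN is active.
With repressor DovN bound, *cilF* is not transcribed.
→ *cilF* is OFF.
Co²⁺ is present, so TorG is inactive.
cAMP is absent, so IrpR is active.
No repressor is bound and IrpR is active, so *gorT* is transcribed.
So GorT is produced and active.
No repressor is bound and GorT is active, so *zorB* is transcribed.
→ *zorB* is ON.
1 of the 5 genes is transcribed.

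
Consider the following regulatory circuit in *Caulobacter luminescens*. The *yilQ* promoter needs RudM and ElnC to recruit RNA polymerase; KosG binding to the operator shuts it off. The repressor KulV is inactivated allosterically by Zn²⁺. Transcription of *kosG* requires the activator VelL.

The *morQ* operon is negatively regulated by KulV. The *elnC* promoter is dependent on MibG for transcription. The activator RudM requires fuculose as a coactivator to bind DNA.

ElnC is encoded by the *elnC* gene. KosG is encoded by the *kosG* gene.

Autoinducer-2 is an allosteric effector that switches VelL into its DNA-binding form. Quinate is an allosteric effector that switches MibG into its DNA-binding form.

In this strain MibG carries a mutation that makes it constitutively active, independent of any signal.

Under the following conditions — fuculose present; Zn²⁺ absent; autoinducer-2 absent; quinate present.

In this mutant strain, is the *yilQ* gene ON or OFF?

Fuculose is present, so RudM is active.
MibG is constitutively active in this strain.
No repressor is bound and MibG is active, so *elnC* is transcribed.
So ElnC is produced and active.
Autoinducer-2 is absent, so VelL is inactive.
Required activator VelL is absent, so *kosG* is not transcribed.
So KosG is not produced.
No repressor is bound and RudM and ElnC are active, so *yilQ* is transcribed.

ON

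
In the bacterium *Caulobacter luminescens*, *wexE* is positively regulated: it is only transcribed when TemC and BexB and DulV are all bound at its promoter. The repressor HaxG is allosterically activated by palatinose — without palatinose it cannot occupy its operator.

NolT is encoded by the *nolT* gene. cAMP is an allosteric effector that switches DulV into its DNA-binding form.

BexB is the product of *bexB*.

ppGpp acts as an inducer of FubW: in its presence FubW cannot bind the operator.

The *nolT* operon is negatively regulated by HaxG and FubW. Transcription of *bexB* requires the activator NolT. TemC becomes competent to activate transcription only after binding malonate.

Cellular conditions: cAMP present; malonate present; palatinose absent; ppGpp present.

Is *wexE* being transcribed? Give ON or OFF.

Malonate is present, so TemC is active.
Palatinose is absent, so HaxG is inactive.
ppGpp is present, so FubW is inactive.
With no repressor bound, *nolT* is transcribed.
So NolT is produced and active.
No repressor is bound and NolT is active, so *bexB* is transcribed.
So BexB is produced and active.
cAMP is present, so DulV is active.
No repressor is bound and TemC and BexB and DulV are active, so *wexE* is transcribed.

ON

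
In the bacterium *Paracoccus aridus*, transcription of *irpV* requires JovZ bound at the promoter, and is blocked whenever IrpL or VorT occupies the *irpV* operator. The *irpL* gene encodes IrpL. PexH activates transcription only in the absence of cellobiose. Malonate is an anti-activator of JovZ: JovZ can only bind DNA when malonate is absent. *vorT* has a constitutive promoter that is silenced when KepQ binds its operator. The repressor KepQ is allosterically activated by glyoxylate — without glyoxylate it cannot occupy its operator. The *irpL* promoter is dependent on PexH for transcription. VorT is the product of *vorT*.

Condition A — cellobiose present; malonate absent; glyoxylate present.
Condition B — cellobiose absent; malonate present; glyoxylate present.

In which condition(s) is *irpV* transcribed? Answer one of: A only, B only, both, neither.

Condition A:
Cellobiose is present, so PexH is inactive.
Required activator PexH is absent, so *irpL* is not transcribed.
So IrpL is not produced.
Malonate is absent, so JovZ is active.
Glyoxylate is present, so KepQ is active.
With repressor KepQ bound, *vorT* is not transcribed.
So VorT is not produced.
No repressor is bound and JovZ is active, so *irpV* is transcribed.
→ *irpV* is ON in A.
Condition B:
Cellobiose is absent, so PexH is active.
No repressor is bound and PexH is active, so *irpL* is transcribed.
So IrpL is produced and active.
Malonate is present, so JovZ is inactive.
Glyoxylate is present, so KepQ is active.
With repressor KepQ bound, *vorT* is not transcribed.
So VorT is not produced.
With repressor IrpL bound, *irpV* is not transcribed.
→ *irpV* is OFF in B.

A only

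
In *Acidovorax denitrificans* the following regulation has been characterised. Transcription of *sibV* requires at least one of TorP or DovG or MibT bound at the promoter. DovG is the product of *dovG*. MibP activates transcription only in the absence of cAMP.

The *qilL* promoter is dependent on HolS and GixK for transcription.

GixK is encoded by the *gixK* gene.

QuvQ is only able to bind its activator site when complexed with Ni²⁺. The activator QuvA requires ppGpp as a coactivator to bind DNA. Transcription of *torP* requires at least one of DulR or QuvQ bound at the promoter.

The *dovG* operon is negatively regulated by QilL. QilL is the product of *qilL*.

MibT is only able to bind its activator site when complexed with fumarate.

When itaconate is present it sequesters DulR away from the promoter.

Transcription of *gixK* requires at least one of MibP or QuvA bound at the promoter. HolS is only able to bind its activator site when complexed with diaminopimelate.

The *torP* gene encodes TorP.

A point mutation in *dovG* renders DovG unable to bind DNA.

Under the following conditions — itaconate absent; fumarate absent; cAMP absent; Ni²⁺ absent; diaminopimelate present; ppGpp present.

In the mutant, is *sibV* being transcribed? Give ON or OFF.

ON

Itaconate is absent, so DulR is active.
Ni²⁺ is absent, so QuvQ is inactive.
Activator DulR is present, so *torP* is transcribed.
So TorP is produced and active.
DovG is non-functional in this strain, so it has no effect.
Fumarate is absent, so MibT is inactive.
Activator TorP is present, so *sibV* is transcribed.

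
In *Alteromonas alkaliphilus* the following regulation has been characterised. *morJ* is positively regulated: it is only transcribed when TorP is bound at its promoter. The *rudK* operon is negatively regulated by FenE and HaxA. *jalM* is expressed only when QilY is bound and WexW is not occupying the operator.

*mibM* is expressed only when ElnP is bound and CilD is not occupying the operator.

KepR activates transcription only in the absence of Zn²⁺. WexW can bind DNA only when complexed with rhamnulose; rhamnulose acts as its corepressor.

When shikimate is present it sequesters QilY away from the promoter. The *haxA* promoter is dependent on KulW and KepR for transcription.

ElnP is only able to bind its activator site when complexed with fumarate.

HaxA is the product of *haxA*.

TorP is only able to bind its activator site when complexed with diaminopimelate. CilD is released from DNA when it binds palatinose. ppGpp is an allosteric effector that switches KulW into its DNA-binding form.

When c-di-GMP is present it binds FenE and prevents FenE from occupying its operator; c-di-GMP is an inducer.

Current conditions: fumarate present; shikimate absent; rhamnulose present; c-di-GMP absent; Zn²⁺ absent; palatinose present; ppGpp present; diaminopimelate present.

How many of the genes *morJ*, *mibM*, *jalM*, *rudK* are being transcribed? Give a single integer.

2

Diaminopimelate is present, so TorP is active.
No repressor is bound and TorP is active, so *morJ* is transcribed.
→ *morJ* is ON.
Palatinose is present, so CilD is inactive.
Fumarate is present, so ElnP is active.
No repressor is bound and ElnP is active, so *mibM* is transcribed.
→ *mibM* is ON.
Shikimate is absent, so QilY is active.
Rhamnulose is present, so WexW is active.
With repressor WexW bound, *jalM* is not transcribed.
→ *jalM* is OFF.
c-di-GMP is absent, so FenE is active.
ppGpp is present, so KulW is active.
Zn²⁺ is absent, so KepR is active.
No repressor is bound and KulW and KepR are active, so *haxA* is transcribed.
So HaxA is produced and active.
With repressor FenE bound, *rudK* is not transcribed.
→ *rudK* is OFF.
2 of the 4 genes are transcribed.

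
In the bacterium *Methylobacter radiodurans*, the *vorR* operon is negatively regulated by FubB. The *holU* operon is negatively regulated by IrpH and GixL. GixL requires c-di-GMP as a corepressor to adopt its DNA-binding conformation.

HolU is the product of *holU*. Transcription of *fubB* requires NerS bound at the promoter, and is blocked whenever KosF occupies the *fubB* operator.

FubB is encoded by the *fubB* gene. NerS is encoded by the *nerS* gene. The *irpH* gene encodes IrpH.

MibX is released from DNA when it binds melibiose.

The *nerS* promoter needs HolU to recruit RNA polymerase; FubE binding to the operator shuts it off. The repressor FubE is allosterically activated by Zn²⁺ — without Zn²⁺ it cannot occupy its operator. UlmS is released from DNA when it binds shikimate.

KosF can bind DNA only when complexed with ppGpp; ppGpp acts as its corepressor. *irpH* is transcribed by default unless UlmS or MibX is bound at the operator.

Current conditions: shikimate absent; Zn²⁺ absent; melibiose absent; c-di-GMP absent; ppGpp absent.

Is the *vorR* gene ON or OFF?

Shikimate is absent, so UlmS is active.
Melibiose is absent, so MibX is active.
With repressor UlmS bound, *irpH* is not transcribed.
So IrpH is not produced.
c-di-GMP is absent, so GixL is inactive.
With no repressor bound, *holU* is transcribed.
So HolU is produced and active.
Zn²⁺ is absent, so FubE is inactive.
No repressor is bound and HolU is active, so *nerS* is transcribed.
So NerS is produced and active.
ppGpp is absent, so KosF is inactive.
No repressor is bound and NerS is active, so *fubB* is transcribed.
So FubB is produced and active.
With repressor FubB bound, *vorR* is not transcribed.

OFF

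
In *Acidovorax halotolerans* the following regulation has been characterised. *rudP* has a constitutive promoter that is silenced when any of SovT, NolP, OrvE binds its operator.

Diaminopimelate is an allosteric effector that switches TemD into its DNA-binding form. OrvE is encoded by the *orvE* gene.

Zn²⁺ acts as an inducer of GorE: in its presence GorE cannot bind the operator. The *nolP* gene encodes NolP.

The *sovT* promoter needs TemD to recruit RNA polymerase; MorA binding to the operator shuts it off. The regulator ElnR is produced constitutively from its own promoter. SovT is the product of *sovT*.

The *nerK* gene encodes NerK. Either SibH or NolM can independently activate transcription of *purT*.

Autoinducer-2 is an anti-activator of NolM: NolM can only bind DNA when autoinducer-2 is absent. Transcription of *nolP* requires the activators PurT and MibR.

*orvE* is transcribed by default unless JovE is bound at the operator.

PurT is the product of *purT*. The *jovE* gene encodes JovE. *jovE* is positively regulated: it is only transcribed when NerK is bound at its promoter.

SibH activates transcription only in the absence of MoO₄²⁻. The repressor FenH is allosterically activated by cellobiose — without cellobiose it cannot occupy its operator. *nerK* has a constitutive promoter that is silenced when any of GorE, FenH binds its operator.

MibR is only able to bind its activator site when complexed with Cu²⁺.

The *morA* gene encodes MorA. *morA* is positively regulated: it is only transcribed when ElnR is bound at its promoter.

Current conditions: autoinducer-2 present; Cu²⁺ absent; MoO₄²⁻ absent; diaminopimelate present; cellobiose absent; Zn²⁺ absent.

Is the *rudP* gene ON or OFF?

Diaminopimelate is present, so TemD is active.
ElnR is produced constitutively and is active.
No repressor is bound and ElnR is active, so *morA* is transcribed.
So MorA is produced and active.
With repressor MorA bound, *sovT* is not transcribed.
So SovT is not produced.
MoO₄²⁻ is absent, so SibH is active.
Autoinducer-2 is present, so NolM is inactive.
Activator SibH is present, so *purT* is transcribed.
So PurT is produced and active.
Cu²⁺ is absent, so MibR is inactive.
Required activator MibR is absent, so *nolP* is not transcribed.
So NolP is not produced.
Zn²⁺ is absent, so GorE is active.
Cellobiose is absent, so FenH is inactive.
With repressor GorE bound, *nerK* is not transcribed.
So NerK is not produced.
Required activator NerK is absent, so *jovE* is not transcribed.
So JovE is not produced.
With no repressor bound, *orvE* is transcribed.
So OrvE is produced and active.
With repressor OrvE bound, *rudP* is not transcribed.

OFF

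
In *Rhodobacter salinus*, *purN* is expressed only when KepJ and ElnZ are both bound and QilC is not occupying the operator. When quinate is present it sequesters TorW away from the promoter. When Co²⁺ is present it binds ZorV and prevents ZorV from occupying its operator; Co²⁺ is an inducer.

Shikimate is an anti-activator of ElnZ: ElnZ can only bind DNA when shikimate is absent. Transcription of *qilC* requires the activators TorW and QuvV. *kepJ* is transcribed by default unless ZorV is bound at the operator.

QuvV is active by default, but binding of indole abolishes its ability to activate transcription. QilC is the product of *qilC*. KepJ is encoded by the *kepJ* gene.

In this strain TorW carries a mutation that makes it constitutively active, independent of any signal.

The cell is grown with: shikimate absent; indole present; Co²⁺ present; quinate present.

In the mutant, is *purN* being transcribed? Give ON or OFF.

Co²⁺ is present, so ZorV is inactive.
With no repressor bound, *kepJ* is transcribed.
So KepJ is produced and active.
TorW is constitutively active in this strain.
Indole is present, so QuvV is inactive.
Required activator QuvV is absent, so *qilC* is not transcribed.
So QilC is not produced.
Shikimate is absent, so ElnZ is active.
No repressor is bound and KepJ and ElnZ are active, so *purN* is transcribed.

ON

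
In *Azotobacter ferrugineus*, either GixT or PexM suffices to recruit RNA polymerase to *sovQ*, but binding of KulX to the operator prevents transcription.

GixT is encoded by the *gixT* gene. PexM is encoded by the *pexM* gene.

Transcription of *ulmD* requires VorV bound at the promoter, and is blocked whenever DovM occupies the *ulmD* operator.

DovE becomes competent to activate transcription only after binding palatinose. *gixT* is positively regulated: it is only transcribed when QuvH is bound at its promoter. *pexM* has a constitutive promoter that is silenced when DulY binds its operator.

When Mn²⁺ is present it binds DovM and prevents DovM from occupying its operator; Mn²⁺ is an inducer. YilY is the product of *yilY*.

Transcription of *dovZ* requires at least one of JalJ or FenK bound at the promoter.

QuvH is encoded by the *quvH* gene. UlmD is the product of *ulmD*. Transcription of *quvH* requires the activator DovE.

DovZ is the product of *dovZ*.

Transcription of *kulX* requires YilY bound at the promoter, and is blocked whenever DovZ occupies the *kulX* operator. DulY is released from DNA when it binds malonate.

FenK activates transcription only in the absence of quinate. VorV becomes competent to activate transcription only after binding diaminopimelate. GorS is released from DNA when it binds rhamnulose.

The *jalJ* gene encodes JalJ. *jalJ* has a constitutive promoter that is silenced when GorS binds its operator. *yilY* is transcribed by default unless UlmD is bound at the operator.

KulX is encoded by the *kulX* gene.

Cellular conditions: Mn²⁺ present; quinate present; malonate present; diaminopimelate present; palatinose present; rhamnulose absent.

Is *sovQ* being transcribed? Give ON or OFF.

Rhamnulose is absent, so GorS is active.
With repressor GorS bound, *jalJ* is not transcribed.
So JalJ is not produced.
Quinate is present, so FenK is inactive.
No activator is available at the *dovZ* promoter, so *dovZ* is not transcribed.
So DovZ is not produced.
Mn²⁺ is present, so DovM is inactive.
Diaminopimelate is present, so VorV is active.
No repressor is bound and VorV is active, so *ulmD* is transcribed.
So UlmD is produced and active.
With repressor UlmD bound, *yilY* is not transcribed.
So YilY is not produced.
Required activator YilY is absent, so *kulX* is not transcribed.
So KulX is not produced.
Palatinose is present, so DovE is active.
No repressor is bound and DovE is active, so *quvH* is transcribed.
So QuvH is produced and active.
No repressor is bound and QuvH is active, so *gixT* is transcribed.
So GixT is produced and active.
Malonate is present, so DulY is inactive.
With no repressor bound, *pexM* is transcribed.
So PexM is produced and active.
Activator GixT is present, so *sovQ* is transcribed.

ON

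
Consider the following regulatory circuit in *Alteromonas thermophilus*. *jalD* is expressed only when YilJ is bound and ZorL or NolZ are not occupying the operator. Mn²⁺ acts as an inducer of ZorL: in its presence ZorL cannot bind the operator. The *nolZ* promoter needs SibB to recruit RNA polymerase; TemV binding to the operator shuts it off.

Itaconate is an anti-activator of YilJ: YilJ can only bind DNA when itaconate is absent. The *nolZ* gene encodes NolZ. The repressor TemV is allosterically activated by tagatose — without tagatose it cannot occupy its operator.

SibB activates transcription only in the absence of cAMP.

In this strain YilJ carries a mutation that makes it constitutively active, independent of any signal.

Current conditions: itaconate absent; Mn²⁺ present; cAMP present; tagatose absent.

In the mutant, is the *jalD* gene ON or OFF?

Mn²⁺ is present, so ZorL is inactive.
YilJ is constitutively active in this strain.
Tagatose is absent, so TemV is inactive.
cAMP is present, so SibB is inactive.
Required activator SibB is absent, so *nolZ* is not transcribed.
So NolZ is not produced.
No repressor is bound and YilJ is active, so *jalD* is transcribed.

ON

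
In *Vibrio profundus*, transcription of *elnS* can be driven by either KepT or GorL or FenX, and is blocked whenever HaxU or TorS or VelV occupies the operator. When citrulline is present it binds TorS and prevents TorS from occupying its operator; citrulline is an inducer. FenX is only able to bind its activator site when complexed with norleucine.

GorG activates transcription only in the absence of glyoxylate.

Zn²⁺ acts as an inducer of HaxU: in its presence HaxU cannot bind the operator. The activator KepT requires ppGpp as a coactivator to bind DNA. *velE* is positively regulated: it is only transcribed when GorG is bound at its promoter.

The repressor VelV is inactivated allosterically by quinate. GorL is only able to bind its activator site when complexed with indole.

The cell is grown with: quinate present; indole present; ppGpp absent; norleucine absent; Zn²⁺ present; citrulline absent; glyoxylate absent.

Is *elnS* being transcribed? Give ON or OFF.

Zn²⁺ is present, so HaxU is inactive.
ppGpp is absent, so KepT is inactive.
Citrulline is absent, so TorS is active.
Indole is present, so GorL is active.
Norleucine is absent, so FenX is inactive.
Quinate is present, so VelV is inactive.
With repressor TorS bound, *elnS* is not transcribed.

OFF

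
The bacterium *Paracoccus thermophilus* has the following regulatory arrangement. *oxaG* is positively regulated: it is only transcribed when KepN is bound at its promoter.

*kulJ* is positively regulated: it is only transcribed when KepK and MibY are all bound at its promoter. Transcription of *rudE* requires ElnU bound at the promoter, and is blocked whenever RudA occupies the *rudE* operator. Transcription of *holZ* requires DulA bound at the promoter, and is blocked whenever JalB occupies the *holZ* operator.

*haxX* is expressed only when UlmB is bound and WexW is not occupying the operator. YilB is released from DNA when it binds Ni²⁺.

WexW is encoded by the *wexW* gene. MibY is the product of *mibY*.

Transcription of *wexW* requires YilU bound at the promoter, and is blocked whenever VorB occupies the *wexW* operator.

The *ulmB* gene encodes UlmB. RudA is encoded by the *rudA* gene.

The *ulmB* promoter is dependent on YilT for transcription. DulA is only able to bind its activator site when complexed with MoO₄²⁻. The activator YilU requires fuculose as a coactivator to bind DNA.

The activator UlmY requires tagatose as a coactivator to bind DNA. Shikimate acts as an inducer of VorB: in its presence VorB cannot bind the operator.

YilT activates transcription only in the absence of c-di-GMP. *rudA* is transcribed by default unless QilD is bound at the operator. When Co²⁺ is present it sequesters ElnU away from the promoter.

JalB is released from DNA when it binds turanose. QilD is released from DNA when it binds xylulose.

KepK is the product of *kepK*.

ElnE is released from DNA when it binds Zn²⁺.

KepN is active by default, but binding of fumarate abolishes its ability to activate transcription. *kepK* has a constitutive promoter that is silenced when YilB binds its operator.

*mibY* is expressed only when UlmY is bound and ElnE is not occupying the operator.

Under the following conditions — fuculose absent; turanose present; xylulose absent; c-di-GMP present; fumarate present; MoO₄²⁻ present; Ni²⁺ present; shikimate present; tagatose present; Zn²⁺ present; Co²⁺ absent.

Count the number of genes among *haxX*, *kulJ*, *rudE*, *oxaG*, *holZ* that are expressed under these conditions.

Shikimate is present, so VorB is inactive.
Fuculose is absent, so YilU is inactive.
Required activator YilU is absent, so *wexW* is not transcribed.
So WexW is not produced.
c-di-GMP is present, so YilT is inactive.
Required activator YilT is absent, so *ulmB* is not transcribed.
So UlmB is not produced.
Required activator UlmB is absent, so *haxX* is not transcribed.
→ *haxX* is OFF.
Ni²⁺ is present, so YilB is inactive.
With no repressor bound, *kepK* is transcribed.
So KepK is produced and active.
Zn²⁺ is present, so ElnE is inactive.
Tagatose is present, so UlmY is active.
No repressor is bound and UlmY is active, so *mibY* is transcribed.
So MibY is produced and active.
No repressor is bound and KepK and MibY are active, so *kulJ* is transcribed.
→ *kulJ* is ON.
Xylulose is absent, so QilD is active.
With repressor QilD bound, *rudA* is not transcribed.
So RudA is not produced.
Co²⁺ is absent, so ElnU is active.
No repressor is bound and ElnU is active, so *rudE* is transcribed.
→ *rudE* is ON.
Fumarate is present, so KepN is inactive.
Required activator KepN is absent, so *oxaG* is not transcribed.
→ *oxaG* is OFF.
Turanose is present, so JalB is inactive.
MoO₄²⁻ is present, so DulA is active.
No repressor is bound and DulA is active, so *holZ* is transcribed.
→ *holZ* is ON.
3 of the 5 genes are transcribed.

3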